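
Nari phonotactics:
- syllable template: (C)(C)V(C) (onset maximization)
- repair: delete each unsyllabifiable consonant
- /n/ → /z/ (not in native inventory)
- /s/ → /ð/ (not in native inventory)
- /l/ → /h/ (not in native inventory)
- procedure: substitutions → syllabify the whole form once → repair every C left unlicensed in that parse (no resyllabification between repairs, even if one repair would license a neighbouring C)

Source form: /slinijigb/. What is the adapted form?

Substitution: /s/ → /ð/, /l/ → /h/, /n/ → /z/, giving /ðhizijigb/.
The consonants /b/ cannot be parsed into a legal (C)(C)V(C) syllable (at most one coda consonant is licensed; onsets may contain at most 2 consonants).
Deletion applies to /b/.

ðhizijig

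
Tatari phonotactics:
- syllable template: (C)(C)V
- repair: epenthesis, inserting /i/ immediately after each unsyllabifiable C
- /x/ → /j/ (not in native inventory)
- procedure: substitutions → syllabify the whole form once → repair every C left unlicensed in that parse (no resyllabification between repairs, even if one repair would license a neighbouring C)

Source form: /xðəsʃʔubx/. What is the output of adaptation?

Substitution: /x/ → /j/, giving /jðəsʃʔubj/.
Syllabifying with onset maximization leaves /s/, /b/, /j/ stranded (no codas are permitted; onsets may contain at most 2 consonants).
Each unlicensed consonant becomes the onset of a new syllable: /s/ → /si/, /b/ → /bi/, /j/ → /ji/.

jðəsiʃʔubiji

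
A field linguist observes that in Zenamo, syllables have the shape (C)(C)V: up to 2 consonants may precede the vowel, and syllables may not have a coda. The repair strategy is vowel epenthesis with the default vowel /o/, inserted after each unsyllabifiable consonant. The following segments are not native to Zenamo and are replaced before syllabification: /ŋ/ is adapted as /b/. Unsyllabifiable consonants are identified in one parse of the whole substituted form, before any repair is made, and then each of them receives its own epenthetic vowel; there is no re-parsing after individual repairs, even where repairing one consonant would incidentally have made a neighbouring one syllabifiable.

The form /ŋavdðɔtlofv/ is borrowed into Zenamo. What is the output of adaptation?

Substitution: /ŋ/ → /b/, giving /bavdðɔtlofv/.
Syllabifying with onset maximization leaves /v/, /f/, /v/ stranded (no codas are permitted; onsets may contain at most 2 consonants).
Epenthesis after each stranded consonant: /v/ → /vo/, /f/ → /fo/, /v/ → /vo/.

bavodðɔtlofovo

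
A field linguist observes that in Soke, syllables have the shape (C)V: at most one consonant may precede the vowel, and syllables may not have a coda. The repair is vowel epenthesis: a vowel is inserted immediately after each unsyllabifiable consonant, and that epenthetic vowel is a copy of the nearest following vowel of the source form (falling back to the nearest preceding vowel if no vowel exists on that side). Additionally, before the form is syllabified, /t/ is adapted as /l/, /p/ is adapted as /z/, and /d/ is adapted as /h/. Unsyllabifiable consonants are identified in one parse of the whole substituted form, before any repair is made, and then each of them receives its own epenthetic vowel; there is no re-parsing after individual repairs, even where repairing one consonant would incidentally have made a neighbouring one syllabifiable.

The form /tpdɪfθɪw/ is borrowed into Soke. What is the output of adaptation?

Substitution: /t/ → /l/, /p/ → /z/, /d/ → /h/, giving /lzhɪfθɪw/.
Under (C)V, the unsyllabifiable consonants are /l/, /z/, /f/, /w/ (no codas are permitted; onsets are limited to one consonant).
Epenthesis after each stranded consonant: /l/ → /lɪ/, /z/ → /zɪ/, /f/ → /fɪ/, /w/ → /wɪ/.

lɪzɪhɪfɪθɪwɪ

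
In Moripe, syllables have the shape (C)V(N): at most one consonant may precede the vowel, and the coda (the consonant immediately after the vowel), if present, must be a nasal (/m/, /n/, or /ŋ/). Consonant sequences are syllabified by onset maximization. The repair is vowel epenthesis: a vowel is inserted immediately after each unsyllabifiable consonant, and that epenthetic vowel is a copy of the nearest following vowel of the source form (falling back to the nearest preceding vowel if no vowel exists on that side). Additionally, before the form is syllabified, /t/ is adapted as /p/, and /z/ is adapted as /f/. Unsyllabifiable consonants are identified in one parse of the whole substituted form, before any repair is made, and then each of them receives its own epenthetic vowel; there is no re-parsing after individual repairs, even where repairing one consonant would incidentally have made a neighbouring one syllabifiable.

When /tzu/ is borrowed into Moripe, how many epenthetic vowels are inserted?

1

After substitution the input is /pfu/.
The unsyllabifiable consonants are /p/; each receives one epenthetic vowel.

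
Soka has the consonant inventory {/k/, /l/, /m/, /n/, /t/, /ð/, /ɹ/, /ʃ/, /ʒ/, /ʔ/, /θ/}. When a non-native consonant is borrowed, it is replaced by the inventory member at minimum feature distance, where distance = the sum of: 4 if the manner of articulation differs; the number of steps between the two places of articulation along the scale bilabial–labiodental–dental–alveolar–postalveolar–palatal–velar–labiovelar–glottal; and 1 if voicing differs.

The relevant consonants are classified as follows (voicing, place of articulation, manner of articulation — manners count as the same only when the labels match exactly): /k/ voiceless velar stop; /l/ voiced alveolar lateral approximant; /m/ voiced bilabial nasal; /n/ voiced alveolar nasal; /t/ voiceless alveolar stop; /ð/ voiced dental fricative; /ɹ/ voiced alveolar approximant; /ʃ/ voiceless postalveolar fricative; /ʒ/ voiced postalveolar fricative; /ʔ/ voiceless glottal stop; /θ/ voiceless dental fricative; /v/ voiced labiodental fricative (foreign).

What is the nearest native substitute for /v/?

/ð/ is closest: same manner (fricative), place distance 1 (labiodental→dental), same voicing; total 1. Next closest is /θ/ at distance 2.

ð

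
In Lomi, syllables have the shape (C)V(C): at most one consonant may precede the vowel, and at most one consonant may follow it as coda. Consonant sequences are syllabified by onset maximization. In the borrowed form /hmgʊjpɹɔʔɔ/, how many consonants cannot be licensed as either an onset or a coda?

3

Syllabifying with onset maximization leaves /h/, /m/, /p/ stranded (at most one coda consonant is licensed; onsets are limited to one consonant).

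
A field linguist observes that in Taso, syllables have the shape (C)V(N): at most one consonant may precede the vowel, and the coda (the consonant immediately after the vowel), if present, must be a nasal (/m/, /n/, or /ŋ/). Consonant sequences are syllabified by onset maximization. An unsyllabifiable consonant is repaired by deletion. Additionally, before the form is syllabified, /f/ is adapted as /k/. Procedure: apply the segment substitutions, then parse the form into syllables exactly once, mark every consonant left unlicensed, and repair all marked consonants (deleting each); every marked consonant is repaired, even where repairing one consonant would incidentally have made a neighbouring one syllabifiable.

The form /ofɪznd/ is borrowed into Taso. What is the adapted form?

Substitution: /f/ → /k/, giving /okɪznd/.
The consonants /z/, /n/, /d/ cannot be parsed into a legal (C)V(N) syllable (only a nasal (/m/, /n/, or /ŋ/) is licensed in coda position; onsets are limited to one consonant).
Deleting the stranded consonants removes /z/, /n/, /d/.

okɪ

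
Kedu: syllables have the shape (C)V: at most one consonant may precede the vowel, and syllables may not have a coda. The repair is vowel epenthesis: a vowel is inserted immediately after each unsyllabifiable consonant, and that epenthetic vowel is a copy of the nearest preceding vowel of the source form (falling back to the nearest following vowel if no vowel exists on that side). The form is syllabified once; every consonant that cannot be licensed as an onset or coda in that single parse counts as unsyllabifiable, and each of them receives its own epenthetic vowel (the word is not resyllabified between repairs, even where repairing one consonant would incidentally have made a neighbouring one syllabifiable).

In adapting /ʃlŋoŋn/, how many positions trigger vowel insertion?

The unsyllabifiable consonants are /ʃ/, /l/, /ŋ/, /n/; each receives one epenthetic vowel.

4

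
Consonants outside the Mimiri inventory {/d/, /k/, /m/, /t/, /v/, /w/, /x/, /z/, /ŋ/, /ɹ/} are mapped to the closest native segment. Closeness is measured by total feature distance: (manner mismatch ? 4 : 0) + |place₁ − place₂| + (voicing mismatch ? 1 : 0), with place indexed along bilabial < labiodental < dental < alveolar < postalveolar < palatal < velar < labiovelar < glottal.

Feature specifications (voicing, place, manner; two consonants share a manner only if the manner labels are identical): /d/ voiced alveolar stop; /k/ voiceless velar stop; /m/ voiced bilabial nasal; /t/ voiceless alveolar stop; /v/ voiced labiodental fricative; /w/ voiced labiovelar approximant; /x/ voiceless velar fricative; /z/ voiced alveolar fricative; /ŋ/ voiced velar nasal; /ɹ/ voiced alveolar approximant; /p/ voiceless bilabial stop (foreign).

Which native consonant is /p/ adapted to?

/t/ is closest: same manner (stop), place distance 3 (bilabial→alveolar), same voicing; total 3. Next closest is /d/ at distance 4.

t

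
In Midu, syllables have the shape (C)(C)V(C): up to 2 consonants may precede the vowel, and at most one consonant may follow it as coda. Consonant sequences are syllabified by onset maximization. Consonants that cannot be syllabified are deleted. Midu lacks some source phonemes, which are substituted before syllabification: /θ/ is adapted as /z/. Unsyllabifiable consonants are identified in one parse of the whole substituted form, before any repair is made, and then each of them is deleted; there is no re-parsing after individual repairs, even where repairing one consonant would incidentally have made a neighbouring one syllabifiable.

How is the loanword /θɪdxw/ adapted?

Substitution: /θ/ → /z/, giving /zɪdxw/.
The consonants /x/, /w/ cannot be parsed into a legal (C)(C)V(C) syllable (at most one coda consonant is licensed; onsets may contain at most 2 consonants).
Deleting the stranded consonants removes /x/, /w/.

zɪd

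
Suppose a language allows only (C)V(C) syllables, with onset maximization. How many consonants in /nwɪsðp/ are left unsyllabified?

Under (C)V(C), the unsyllabifiable consonants are /n/, /ð/, /p/ (at most one coda consonant is licensed; onsets are limited to one consonant).

3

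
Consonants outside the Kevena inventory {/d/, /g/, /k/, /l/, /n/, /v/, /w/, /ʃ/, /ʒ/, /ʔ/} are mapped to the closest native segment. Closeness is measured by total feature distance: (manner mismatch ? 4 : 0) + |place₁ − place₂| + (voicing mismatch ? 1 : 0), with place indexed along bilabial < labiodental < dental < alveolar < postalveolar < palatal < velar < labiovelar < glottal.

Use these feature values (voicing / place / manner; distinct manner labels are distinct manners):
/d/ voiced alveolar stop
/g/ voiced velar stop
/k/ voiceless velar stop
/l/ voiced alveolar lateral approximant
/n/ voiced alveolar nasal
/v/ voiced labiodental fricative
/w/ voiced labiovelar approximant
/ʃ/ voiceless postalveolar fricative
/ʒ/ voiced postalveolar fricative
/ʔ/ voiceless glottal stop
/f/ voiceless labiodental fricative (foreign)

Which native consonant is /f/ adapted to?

/v/ is closest: same manner (fricative), place distance 0 (labiodental→labiodental), voicing differs (+1); total 1. Next closest is /ʃ/ at distance 3.

v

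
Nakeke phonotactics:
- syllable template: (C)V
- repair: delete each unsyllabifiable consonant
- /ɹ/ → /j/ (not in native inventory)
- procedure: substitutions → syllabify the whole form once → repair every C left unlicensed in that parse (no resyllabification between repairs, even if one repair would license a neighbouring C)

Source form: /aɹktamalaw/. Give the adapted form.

atamala

Substitution: /ɹ/ → /j/, giving /ajktamalaw/.
Syllabifying with onset maximization leaves /j/, /k/, /w/ stranded (no codas are permitted; onsets are limited to one consonant).
Each unlicensed consonant is deleted: /j/, /k/, /w/.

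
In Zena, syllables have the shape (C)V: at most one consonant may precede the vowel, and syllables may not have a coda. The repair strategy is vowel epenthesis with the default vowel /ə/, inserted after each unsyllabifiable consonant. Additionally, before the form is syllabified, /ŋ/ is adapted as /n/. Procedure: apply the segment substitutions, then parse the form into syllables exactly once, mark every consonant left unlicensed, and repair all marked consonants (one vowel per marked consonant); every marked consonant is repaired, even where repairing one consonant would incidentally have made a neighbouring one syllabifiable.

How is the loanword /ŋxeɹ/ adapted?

Substitution: /ŋ/ → /n/, giving /nxeɹ/.
Syllabifying with onset maximization leaves /n/, /ɹ/ stranded (no codas are permitted; onsets are limited to one consonant).
Each unlicensed consonant becomes the onset of a new syllable: /n/ → /nə/, /ɹ/ → /ɹə/.

nəxeɹə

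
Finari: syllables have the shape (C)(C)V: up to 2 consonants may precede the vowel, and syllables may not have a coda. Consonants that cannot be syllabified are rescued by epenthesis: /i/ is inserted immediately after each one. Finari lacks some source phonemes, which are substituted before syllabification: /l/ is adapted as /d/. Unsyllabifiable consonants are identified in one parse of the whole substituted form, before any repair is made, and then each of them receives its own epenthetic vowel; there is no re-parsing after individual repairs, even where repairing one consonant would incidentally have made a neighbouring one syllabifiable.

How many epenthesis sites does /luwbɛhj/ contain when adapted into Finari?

2

After substitution the input is /duwbɛhj/.
The unsyllabifiable consonants are /h/, /j/; each receives one epenthetic vowel.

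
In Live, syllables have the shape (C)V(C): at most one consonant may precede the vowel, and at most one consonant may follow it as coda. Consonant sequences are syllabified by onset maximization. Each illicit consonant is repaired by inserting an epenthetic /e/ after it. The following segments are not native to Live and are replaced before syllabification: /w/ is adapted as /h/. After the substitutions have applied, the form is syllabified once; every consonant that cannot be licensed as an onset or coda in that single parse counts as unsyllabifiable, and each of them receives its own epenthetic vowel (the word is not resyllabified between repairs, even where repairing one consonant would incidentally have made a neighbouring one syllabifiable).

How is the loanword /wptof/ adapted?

hepetof

Substitution: /w/ → /h/, giving /hptof/.
Under (C)V(C), the unsyllabifiable consonants are /h/, /p/ (at most one coda consonant is licensed; onsets are limited to one consonant).
Inserting the epenthetic vowel yields /h/ → /he/, /p/ → /pe/.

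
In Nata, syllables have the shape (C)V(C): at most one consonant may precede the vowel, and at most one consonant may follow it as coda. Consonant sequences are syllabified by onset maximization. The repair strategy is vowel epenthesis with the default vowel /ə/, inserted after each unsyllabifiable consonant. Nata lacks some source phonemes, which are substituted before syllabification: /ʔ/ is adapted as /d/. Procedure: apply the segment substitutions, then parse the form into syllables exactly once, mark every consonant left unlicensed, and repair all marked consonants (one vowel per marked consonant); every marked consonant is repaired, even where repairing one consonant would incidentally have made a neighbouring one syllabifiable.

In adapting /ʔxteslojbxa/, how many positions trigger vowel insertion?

After substitution the input is /dxteslojbxa/.
The unsyllabifiable consonants are /d/, /x/, /b/; each receives one epenthetic vowel.

3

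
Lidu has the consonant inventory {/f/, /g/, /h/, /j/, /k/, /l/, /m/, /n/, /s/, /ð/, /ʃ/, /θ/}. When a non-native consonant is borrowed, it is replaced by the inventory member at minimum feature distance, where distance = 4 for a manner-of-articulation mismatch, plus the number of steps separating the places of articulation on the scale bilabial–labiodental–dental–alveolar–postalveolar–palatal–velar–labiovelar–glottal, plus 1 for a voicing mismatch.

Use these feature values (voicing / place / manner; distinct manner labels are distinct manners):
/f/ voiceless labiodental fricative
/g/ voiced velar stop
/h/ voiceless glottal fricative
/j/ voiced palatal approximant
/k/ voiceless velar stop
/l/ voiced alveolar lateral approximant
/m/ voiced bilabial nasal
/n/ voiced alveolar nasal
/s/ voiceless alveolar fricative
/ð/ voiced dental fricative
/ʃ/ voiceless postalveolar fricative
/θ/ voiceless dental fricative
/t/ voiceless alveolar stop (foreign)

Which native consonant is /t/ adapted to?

/k/ is closest: same manner (stop), place distance 3 (alveolar→velar), same voicing; total 3. Next closest is /g/ at distance 4.

k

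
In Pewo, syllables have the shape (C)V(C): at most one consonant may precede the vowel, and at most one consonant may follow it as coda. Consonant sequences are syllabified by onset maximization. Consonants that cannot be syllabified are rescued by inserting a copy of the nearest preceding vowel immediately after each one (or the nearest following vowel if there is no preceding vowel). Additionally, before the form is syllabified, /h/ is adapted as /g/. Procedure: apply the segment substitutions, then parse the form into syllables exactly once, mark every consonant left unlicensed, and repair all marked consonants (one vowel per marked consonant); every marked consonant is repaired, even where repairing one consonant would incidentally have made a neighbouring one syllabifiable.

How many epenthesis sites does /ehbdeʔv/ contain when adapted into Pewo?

2

After substitution the input is /egbdeʔv/.
The unsyllabifiable consonants are /b/, /v/; each receives one epenthetic vowel.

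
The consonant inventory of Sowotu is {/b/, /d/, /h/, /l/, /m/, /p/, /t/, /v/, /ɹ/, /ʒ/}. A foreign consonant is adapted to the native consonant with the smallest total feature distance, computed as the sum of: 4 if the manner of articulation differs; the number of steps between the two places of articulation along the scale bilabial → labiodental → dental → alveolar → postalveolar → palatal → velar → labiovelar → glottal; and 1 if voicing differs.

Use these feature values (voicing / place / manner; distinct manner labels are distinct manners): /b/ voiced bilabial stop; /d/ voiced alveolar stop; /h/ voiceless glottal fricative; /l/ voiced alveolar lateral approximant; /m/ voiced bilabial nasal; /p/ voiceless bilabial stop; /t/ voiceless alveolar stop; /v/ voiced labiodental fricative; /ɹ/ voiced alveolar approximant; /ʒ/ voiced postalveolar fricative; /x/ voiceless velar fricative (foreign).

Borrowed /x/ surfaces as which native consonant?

/h/ is closest: same manner (fricative), place distance 2 (velar→glottal), same voicing; total 2. Next closest is /ʒ/ at distance 3.

h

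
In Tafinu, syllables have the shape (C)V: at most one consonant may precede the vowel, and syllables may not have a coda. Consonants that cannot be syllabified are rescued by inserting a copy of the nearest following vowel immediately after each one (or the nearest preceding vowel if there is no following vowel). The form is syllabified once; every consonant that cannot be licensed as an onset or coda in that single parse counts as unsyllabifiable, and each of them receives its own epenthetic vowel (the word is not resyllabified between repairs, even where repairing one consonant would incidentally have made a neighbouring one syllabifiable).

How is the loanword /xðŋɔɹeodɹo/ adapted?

xɔðɔŋɔɹeodoɹo

Syllabifying with onset maximization leaves /x/, /ð/, /d/ stranded (no codas are permitted; onsets are limited to one consonant).
Epenthesis after each stranded consonant: /x/ → /xɔ/, /ð/ → /ðɔ/, /d/ → /do/.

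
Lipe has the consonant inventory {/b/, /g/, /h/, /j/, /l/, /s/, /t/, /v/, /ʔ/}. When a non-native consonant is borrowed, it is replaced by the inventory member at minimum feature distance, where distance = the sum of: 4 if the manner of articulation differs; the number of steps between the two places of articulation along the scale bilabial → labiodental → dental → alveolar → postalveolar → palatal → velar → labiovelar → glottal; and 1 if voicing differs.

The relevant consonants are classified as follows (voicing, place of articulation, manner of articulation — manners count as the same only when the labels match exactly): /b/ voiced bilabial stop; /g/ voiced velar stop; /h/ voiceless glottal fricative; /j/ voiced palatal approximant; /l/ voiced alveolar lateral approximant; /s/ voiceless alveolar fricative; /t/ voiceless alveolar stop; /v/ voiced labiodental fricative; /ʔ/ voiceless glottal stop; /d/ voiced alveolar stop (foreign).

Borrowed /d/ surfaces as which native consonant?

/t/ is closest: same manner (stop), place distance 0 (alveolar→alveolar), voicing differs (+1); total 1. Next closest is /b/ at distance 3.

t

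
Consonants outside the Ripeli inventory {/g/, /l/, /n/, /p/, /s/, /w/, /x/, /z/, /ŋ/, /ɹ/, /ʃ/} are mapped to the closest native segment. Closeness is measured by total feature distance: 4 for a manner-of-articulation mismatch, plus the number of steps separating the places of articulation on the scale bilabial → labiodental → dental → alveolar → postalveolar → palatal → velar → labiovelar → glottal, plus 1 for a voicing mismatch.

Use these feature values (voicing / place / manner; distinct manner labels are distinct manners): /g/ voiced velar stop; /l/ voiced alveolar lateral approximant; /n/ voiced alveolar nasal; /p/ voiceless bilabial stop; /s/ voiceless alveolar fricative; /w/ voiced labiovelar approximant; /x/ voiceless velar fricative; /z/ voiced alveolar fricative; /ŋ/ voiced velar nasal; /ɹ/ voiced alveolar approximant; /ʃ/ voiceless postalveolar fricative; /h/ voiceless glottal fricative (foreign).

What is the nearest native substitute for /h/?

/x/ is closest: same manner (fricative), place distance 2 (glottal→velar), same voicing; total 2. Next closest is /ʃ/ at distance 4.

x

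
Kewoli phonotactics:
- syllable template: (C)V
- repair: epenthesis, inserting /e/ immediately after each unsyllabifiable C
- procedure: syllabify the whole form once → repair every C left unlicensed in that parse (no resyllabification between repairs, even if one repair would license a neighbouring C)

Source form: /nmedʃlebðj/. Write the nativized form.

Under (C)V, the unsyllabifiable consonants are /n/, /d/, /ʃ/, /b/, /ð/, /j/ (no codas are permitted; onsets are limited to one consonant).
Epenthesis after each stranded consonant: /n/ → /ne/, /d/ → /de/, /ʃ/ → /ʃe/, /b/ → /be/, /ð/ → /ðe/, /j/ → /je/.

nemedeʃelebeðeje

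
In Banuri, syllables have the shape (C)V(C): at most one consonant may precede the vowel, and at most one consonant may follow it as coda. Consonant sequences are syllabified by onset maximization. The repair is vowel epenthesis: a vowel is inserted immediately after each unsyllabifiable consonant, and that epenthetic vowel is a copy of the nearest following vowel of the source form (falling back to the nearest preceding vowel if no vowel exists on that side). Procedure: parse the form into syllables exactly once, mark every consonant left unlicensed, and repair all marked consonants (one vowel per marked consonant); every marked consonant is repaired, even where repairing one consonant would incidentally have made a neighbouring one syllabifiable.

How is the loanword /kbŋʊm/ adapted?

kʊbʊŋʊm

The consonants /k/, /b/ cannot be parsed into a legal (C)V(C) syllable (at most one coda consonant is licensed; onsets are limited to one consonant).
Each unlicensed consonant becomes the onset of a new syllable: /k/ → /kʊ/, /b/ → /bʊ/.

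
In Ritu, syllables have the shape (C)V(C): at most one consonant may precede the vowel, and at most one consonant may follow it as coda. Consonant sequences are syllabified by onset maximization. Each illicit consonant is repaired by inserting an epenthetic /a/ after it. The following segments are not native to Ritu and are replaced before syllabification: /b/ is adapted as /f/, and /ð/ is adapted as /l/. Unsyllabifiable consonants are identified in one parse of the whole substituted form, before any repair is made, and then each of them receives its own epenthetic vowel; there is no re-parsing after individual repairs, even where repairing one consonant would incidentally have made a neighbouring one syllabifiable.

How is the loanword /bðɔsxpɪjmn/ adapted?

Substitution: /b/ → /f/, /ð/ → /l/, giving /flɔsxpɪjmn/.
Syllabifying with onset maximization leaves /f/, /x/, /m/, /n/ stranded (at most one coda consonant is licensed; onsets are limited to one consonant).
Each unlicensed consonant becomes the onset of a new syllable: /f/ → /fa/, /x/ → /xa/, /m/ → /ma/, /n/ → /na/.

falɔsxapɪjmana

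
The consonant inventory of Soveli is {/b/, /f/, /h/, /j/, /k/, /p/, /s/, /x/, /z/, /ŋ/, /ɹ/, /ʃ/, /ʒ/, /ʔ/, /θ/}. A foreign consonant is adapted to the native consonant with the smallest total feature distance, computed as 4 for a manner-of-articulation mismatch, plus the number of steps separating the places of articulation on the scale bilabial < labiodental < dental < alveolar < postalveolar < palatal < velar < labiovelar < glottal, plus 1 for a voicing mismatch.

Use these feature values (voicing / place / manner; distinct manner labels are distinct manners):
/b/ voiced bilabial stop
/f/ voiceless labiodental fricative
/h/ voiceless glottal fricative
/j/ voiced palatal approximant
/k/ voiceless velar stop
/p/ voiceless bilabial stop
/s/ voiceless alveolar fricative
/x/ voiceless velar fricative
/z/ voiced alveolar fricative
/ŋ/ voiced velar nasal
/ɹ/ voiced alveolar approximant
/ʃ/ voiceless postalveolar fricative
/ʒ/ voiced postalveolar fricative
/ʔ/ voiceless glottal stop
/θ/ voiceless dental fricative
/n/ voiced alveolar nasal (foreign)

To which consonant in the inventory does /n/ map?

ŋ

/ŋ/ is closest: same manner (nasal), place distance 3 (alveolar→velar), same voicing; total 3. Next closest is /z/ at distance 4.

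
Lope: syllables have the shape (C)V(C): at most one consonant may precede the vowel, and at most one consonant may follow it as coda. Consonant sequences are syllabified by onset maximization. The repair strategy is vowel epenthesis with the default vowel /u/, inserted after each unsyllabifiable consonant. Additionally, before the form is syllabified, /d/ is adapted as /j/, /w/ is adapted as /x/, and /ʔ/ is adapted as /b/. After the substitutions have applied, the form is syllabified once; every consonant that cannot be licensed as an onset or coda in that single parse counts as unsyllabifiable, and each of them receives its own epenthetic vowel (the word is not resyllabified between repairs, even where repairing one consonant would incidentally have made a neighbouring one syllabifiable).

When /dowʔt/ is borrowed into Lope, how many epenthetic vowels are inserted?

2

After substitution the input is /joxbt/.
The unsyllabifiable consonants are /b/, /t/; each receives one epenthetic vowel.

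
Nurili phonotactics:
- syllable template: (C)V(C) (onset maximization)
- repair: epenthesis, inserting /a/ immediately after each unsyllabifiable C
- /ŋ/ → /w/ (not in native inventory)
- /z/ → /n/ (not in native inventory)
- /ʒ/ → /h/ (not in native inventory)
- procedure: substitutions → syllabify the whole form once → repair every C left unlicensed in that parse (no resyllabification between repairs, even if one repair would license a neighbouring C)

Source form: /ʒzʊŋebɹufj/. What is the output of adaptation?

hanʊwebɹufja

Substitution: /ʒ/ → /h/, /z/ → /n/, /ŋ/ → /w/, giving /hnʊwebɹufj/.
The consonants /h/, /j/ cannot be parsed into a legal (C)V(C) syllable (at most one coda consonant is licensed; onsets are limited to one consonant).
Each unlicensed consonant becomes the onset of a new syllable: /h/ → /ha/, /j/ → /ja/.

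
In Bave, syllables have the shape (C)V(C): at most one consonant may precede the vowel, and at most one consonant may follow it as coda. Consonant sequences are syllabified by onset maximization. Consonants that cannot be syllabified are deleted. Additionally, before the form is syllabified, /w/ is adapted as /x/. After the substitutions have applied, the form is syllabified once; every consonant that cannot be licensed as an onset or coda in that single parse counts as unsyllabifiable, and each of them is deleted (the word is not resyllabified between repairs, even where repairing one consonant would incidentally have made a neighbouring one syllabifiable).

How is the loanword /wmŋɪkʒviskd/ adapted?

ŋɪkvis

Substitution: /w/ → /x/, giving /xmŋɪkʒviskd/.
The consonants /x/, /m/, /ʒ/, /k/, /d/ cannot be parsed into a legal (C)V(C) syllable (at most one coda consonant is licensed; onsets are limited to one consonant).
Deletion applies to /x/, /m/, /ʒ/, /k/, /d/.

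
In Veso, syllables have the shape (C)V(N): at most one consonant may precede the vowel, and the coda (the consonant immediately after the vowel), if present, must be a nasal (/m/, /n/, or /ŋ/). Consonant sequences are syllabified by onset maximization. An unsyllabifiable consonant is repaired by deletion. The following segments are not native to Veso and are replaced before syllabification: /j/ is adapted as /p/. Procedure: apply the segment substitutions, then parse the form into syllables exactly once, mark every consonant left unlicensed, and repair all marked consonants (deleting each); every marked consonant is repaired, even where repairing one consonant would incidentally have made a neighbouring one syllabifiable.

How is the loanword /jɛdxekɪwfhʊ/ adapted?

Substitution: /j/ → /p/, giving /pɛdxekɪwfhʊ/.
Syllabifying with onset maximization leaves /d/, /w/, /f/ stranded (only a nasal (/m/, /n/, or /ŋ/) is licensed in coda position; onsets are limited to one consonant).
Deletion applies to /d/, /w/, /f/.

pɛxekɪhʊ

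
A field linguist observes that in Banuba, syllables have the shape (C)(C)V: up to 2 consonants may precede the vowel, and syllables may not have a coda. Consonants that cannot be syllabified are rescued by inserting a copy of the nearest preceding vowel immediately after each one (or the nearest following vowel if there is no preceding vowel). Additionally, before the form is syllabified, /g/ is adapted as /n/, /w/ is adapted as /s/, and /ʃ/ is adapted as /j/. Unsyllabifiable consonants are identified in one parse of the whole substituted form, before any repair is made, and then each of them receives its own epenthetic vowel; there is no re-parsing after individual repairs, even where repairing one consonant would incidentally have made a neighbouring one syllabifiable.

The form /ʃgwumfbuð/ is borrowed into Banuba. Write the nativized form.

Substitution: /ʃ/ → /j/, /g/ → /n/, /w/ → /s/, giving /jnsumfbuð/.
Under (C)(C)V, the unsyllabifiable consonants are /j/, /m/, /ð/ (no codas are permitted; onsets may contain at most 2 consonants).
Epenthesis after each stranded consonant: /j/ → /ju/, /m/ → /mu/, /ð/ → /ðu/.

junsumufbuðu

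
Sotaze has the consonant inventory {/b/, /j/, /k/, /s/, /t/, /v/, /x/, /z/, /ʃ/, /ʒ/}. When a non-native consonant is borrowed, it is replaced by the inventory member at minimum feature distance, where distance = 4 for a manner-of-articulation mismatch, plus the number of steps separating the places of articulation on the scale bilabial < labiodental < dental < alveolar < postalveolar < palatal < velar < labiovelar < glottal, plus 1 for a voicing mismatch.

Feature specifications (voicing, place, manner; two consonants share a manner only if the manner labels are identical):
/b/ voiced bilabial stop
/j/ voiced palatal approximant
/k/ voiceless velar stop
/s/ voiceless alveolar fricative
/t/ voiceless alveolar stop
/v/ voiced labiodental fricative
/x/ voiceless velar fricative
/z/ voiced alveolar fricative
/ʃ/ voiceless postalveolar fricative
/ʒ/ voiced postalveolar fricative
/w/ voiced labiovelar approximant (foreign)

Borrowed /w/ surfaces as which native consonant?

j

/j/ is closest: same manner (approximant), place distance 2 (labiovelar→palatal), same voicing; total 2. Next closest is /k/ at distance 6.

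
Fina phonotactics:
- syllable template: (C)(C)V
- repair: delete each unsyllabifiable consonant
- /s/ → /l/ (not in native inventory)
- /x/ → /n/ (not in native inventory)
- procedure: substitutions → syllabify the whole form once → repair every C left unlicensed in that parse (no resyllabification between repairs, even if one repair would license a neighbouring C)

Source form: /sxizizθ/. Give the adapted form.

Substitution: /s/ → /l/, /x/ → /n/, giving /lnizizθ/.
Under (C)(C)V, the unsyllabifiable consonants are /z/, /θ/ (no codas are permitted; onsets may contain at most 2 consonants).
Each unlicensed consonant is deleted: /z/, /θ/.

lnizi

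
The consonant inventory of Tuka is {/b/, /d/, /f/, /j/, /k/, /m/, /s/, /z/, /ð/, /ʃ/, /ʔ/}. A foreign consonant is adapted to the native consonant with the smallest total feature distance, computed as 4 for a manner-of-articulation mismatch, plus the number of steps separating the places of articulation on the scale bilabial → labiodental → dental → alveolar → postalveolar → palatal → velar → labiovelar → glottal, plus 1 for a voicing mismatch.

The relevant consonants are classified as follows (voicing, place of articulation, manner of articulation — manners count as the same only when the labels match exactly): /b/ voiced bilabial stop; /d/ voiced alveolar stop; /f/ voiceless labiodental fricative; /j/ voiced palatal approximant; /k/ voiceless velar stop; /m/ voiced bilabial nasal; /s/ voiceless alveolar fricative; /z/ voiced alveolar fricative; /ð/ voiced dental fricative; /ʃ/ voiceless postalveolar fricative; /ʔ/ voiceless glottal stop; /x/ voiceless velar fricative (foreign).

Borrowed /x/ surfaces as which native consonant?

/ʃ/ is closest: same manner (fricative), place distance 2 (velar→postalveolar), same voicing; total 2. Next closest is /s/ at distance 3.

ʃ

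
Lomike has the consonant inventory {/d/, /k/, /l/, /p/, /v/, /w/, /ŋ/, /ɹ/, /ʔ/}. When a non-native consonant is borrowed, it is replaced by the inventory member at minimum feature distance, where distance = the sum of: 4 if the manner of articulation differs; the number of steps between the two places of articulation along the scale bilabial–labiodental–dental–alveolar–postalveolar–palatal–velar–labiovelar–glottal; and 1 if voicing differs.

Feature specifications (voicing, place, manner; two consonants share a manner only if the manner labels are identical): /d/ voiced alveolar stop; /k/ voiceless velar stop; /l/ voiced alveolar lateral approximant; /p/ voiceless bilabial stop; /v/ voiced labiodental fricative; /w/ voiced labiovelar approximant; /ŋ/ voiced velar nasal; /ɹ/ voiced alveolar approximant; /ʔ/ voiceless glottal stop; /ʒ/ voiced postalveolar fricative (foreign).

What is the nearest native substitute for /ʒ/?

v

/v/ is closest: same manner (fricative), place distance 3 (postalveolar→labiodental), same voicing; total 3. Next closest is /d/ at distance 5.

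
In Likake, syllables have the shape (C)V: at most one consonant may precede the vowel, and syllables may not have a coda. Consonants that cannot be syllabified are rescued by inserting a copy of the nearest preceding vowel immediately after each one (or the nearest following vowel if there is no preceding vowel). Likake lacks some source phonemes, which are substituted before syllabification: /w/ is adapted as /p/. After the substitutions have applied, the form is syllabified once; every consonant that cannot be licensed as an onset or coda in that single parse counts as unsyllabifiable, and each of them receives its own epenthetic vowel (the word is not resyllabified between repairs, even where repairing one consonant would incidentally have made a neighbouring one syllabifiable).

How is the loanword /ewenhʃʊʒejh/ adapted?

epeneheʃʊʒejehe

Substitution: /w/ → /p/, giving /epenhʃʊʒejh/.
Under (C)V, the unsyllabifiable consonants are /n/, /h/, /j/, /h/ (no codas are permitted; onsets are limited to one consonant).
Inserting the epenthetic vowel yields /n/ → /ne/, /h/ → /he/, /j/ → /je/, /h/ → /he/.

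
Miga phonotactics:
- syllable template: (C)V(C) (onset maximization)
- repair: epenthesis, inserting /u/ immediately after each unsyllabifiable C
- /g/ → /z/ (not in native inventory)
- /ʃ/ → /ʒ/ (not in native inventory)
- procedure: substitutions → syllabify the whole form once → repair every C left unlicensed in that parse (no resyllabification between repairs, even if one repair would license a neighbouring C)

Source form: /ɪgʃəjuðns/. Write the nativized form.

ɪzʒəjuðnusu

Substitution: /g/ → /z/, /ʃ/ → /ʒ/, giving /ɪzʒəjuðns/.
Under (C)V(C), the unsyllabifiable consonants are /n/, /s/ (at most one coda consonant is licensed; onsets are limited to one consonant).
Each unlicensed consonant becomes the onset of a new syllable: /n/ → /nu/, /s/ → /su/.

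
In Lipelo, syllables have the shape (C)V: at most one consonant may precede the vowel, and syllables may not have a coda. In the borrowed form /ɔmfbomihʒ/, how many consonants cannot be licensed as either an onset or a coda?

Under (C)V, the unsyllabifiable consonants are /m/, /f/, /h/, /ʒ/ (no codas are permitted; onsets are limited to one consonant).

4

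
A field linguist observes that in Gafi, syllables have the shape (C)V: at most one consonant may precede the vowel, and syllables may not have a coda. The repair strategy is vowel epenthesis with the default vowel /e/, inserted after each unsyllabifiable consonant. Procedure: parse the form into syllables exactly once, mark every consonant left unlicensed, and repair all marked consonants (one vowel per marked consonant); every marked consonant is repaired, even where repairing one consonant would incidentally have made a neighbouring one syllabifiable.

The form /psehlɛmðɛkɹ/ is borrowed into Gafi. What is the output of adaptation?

Syllabifying with onset maximization leaves /p/, /h/, /m/, /k/, /ɹ/ stranded (no codas are permitted; onsets are limited to one consonant).
Inserting the epenthetic vowel yields /p/ → /pe/, /h/ → /he/, /m/ → /me/, /k/ → /ke/, /ɹ/ → /ɹe/.

pesehelɛmeðɛkeɹe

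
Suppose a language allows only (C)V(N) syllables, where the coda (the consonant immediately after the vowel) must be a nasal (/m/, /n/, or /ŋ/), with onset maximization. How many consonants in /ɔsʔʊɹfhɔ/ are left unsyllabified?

3

The consonants /s/, /ɹ/, /f/ cannot be parsed into a legal (C)V(N) syllable (only a nasal (/m/, /n/, or /ŋ/) is licensed in coda position; onsets are limited to one consonant).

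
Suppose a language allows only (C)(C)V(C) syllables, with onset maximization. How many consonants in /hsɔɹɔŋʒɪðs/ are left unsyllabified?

Syllabifying with onset maximization leaves /s/ stranded (at most one coda consonant is licensed; onsets may contain at most 2 consonants).

1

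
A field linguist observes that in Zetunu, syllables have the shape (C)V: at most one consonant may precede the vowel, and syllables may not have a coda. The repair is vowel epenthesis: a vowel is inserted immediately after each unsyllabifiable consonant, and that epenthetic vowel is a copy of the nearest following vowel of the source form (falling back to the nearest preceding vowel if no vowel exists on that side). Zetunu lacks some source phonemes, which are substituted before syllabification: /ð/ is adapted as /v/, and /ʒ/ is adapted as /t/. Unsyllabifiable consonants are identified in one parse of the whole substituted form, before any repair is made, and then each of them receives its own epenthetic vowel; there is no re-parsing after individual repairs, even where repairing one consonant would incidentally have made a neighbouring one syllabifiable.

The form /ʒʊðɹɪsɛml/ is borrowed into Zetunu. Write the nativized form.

Substitution: /ʒ/ → /t/, /ð/ → /v/, giving /tʊvɹɪsɛml/.
Syllabifying with onset maximization leaves /v/, /m/, /l/ stranded (no codas are permitted; onsets are limited to one consonant).
Inserting the epenthetic vowel yields /v/ → /vɪ/, /m/ → /mɛ/, /l/ → /lɛ/.

tʊvɪɹɪsɛmɛlɛ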